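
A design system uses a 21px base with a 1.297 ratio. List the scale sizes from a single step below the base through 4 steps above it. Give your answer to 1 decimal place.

Step -1: 21.0 ÷ 1.297 = 16.2
Step 0: 21px
Step 1: 21.0 × 1.297 = 27.2
Step 2: 21.0 × 1.297² = 35.3
Step 3: 21.0 × 1.297³ = 45.8
Step 4: 21.0 × 1.297⁴ = 59.4

16.2px, 21.0px, 27.2px, 35.3px, 45.8px, 59.4px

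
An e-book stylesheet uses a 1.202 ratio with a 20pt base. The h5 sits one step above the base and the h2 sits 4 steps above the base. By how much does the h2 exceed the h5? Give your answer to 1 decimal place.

Step 1: 20.0 × 1.202 = 24.040pt
Step 4: 20.0 × 1.202⁴ = 41.749pt
Difference: 41.749 − 24.040 = 17.709pt

17.7pt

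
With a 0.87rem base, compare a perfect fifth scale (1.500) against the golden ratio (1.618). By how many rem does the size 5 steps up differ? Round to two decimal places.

Perfect fifth: 0.87 × 1.500⁵ = 6.6066rem
Golden ratio: 0.87 × 1.618⁵ = 9.6474rem
Difference: 9.6474 − 6.6066 = 3.0408rem

3.04rem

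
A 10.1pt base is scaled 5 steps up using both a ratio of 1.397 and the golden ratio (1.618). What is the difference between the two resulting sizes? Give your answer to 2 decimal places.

58.26pt

At 1.397: 10.1 × 1.397⁵ = 53.7407pt
Golden ratio: 10.1 × 1.618⁵ = 111.9990pt
Difference: 111.9990 − 53.7407 = 58.2583pt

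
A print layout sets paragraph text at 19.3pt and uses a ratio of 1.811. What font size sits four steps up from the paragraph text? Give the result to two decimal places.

Every step multiplies by the scale ratio.
19.3 × 1.811⁴ = 19.3 × 10.75657 ≈ 207.60

207.60pt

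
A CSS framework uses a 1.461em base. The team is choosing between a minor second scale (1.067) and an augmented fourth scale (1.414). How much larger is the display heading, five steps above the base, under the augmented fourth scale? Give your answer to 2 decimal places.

Minor second: 1.461 × 1.067⁵ = 2.0206em
Augmented fourth: 1.461 × 1.414⁵ = 8.2584em
Difference: 8.2584 − 2.0206 = 6.2378em

6.24em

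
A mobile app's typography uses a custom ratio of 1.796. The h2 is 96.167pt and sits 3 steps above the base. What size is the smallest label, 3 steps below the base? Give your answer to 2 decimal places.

Moving from step +3 to step -3 is 6 steps down, so divide by r⁶.
96.167 ÷ 1.796⁶ = 96.167 ÷ 33.56124 ≈ 2.865

2.87pt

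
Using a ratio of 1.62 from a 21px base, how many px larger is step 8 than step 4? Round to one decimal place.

851.5px

Step 4: 21.0 × 1.62⁴ = 144.637px
Step 8: 21.0 × 1.62⁸ = 996.184px
Difference: 996.184 − 144.637 = 851.547px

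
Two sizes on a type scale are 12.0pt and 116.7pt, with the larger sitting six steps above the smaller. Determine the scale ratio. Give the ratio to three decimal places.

1.461

r⁶ = 116.7 / 12.0, so r = (116.7/12.0)^(1/6).
r = 9.7250^(1/6) ≈ 1.4610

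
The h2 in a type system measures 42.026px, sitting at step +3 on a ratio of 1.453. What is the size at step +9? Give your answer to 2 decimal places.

The gap is 9 − (3) = 6 steps, so the factor is 1.453^6.
42.026 × 1.453⁶ = 42.026 × 9.41009 ≈ 395.468

395.47px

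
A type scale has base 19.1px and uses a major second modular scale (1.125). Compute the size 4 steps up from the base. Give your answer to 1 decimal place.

Each step on a modular scale multiplies by the ratio, so the size n steps from the base is base × ratioⁿ.
19.1 × 1.125⁴ = 19.1 × 1.60181 ≈ 30.59

30.6px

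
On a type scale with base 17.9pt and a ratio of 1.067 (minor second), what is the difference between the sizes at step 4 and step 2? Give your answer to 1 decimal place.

Step 2: 17.9 × 1.067² = 20.379pt
Step 4: 17.9 × 1.067⁴ = 23.201pt
Difference: 23.201 − 20.379 = 2.822pt

2.8pt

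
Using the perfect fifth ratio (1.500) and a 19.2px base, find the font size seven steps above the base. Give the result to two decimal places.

328.05px

19.2 × 1.500⁷ = 19.2 × 17.08594 ≈ 328.05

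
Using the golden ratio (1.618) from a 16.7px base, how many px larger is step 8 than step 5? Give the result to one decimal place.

599.2px

Step 5: 16.7 × 1.618⁵ = 185.186px
Step 8: 16.7 × 1.618⁸ = 784.413px
Difference: 784.413 − 185.186 = 599.227px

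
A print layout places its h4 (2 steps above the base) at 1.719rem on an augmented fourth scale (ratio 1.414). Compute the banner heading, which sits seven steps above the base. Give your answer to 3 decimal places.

9.717rem

The gap is 7 − (2) = 5 steps, so the factor is 1.414^5.
1.719 × 1.414⁵ = 1.719 × 5.65258 ≈ 9.717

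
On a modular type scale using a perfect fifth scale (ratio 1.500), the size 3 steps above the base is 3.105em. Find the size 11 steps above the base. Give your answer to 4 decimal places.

3.105 × 1.500⁸ = 3.105 × 25.62891 ≈ 79.5778

79.5778em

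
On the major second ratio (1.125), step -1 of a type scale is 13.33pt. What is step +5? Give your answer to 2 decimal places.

27.02pt

13.33 × 1.125⁶ = 13.33 × 2.02729 ≈ 27.024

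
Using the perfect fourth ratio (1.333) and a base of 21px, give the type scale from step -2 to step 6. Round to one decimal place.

11.8px, 15.8px, 21.0px, 28.0px, 37.3px, 49.7px, 66.3px, 88.4px, 117.8px

Step -2: 21.0 ÷ 1.333² = 11.8
Step -1: 21.0 ÷ 1.333 = 15.8
Step 0: 21px
Step 1: 21.0 × 1.333 = 28.0
Step 2: 21.0 × 1.333² = 37.3
Step 3: 21.0 × 1.333³ = 49.7
Step 4: 21.0 × 1.333⁴ = 66.3
Step 5: 21.0 × 1.333⁵ = 88.4
Step 6: 21.0 × 1.333⁶ = 117.8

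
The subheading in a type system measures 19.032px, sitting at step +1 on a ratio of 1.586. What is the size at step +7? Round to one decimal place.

The gap is 7 − (1) = 6 steps, so the factor is 1.586^6.
19.032 × 1.586⁶ = 19.032 × 15.91546 ≈ 302.903

302.9px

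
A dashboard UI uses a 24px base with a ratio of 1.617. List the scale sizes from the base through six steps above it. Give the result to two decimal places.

Step 0: 24px
Step 1: 24.0 × 1.617 = 38.81
Step 2: 24.0 × 1.617² = 62.75
Step 3: 24.0 × 1.617³ = 101.47
Step 4: 24.0 × 1.617⁴ = 164.08
Step 5: 24.0 × 1.617⁵ = 265.31
Step 6: 24.0 × 1.617⁶ = 429.01

24.00px, 38.81px, 62.75px, 101.47px, 164.08px, 265.31px, 429.01px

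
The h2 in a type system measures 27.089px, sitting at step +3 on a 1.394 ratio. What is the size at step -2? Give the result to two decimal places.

The gap is -2 − (3) = -5 steps, so the factor is 1.394^-5.
27.089 ÷ 1.394⁵ = 27.089 ÷ 5.26398 ≈ 5.146

5.15px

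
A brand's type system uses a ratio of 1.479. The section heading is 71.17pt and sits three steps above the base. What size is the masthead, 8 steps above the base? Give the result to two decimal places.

Moving from step +3 to step +8 is 5 steps up, so multiply by r⁵.
71.17 × 1.479⁵ = 71.17 × 7.07686 ≈ 503.660

503.66pt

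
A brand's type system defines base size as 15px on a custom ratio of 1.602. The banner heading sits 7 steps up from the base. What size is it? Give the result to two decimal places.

406.19px

Every step multiplies by the scale ratio.
15.0 × 1.602⁷ = 15.0 × 27.07931 ≈ 406.19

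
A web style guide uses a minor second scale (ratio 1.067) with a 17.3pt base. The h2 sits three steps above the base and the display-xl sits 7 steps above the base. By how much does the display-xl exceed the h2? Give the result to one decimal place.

6.2pt

Step 3: 17.3 × 1.067³ = 21.015pt
Step 7: 17.3 × 1.067⁷ = 27.239pt
Difference: 27.239 − 21.015 = 6.224pt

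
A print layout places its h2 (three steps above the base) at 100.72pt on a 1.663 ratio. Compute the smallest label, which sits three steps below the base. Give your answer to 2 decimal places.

100.72 ÷ 1.663⁶ = 100.72 ÷ 21.15210 ≈ 4.762

4.76pt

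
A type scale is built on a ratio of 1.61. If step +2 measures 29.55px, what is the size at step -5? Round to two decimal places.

Moving from step +2 to step -5 is 7 steps down, so divide by r⁷.
29.55 ÷ 1.61⁷ = 29.55 ÷ 28.04020 ≈ 1.054

1.05px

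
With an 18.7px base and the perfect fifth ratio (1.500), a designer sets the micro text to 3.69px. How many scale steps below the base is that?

1.500ⁿ = 18.7 / 3.69 = 5.0678
n = ln(5.0678) / ln(1.500) = 1.6229 / 0.4055 ≈ 4.00

4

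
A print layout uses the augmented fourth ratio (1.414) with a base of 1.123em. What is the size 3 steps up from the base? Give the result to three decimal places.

1.123 × 1.414³ = 1.123 × 2.82715 ≈ 3.175

3.175em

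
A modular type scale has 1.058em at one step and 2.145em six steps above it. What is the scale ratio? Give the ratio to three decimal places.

The ratio satisfies 1.058 × r⁶ = 2.145, so r = (2.145 / 1.058)^(1/6).
r = 2.0274^(1/6) ≈ 1.1250

1.125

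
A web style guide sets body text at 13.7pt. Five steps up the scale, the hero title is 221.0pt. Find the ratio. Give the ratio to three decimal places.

The ratio satisfies 13.7 × r⁵ = 221.0, so r = (221.0 / 13.7)^(1/5).
r = 16.1314^(1/5) ≈ 1.7440

1.744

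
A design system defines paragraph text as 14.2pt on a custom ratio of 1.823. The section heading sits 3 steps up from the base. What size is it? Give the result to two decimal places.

Every step multiplies by the scale ratio.
14.2 × 1.823³ = 14.2 × 6.05843 ≈ 86.03

86.03pt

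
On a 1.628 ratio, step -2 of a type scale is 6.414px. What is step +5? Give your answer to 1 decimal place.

194.4px

Moving from step -2 to step +5 is 7 steps up, so multiply by r⁷.
6.414 × 1.628⁷ = 6.414 × 30.30964 ≈ 194.406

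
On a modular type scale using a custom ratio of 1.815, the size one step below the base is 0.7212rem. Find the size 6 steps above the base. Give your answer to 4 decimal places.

0.7212 × 1.815⁷ = 0.7212 × 64.88382 ≈ 46.7942

46.7942rem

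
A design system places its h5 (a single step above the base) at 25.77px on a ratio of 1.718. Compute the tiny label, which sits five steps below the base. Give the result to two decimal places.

25.77 ÷ 1.718⁶ = 25.77 ÷ 25.71218 ≈ 1.002

1.00px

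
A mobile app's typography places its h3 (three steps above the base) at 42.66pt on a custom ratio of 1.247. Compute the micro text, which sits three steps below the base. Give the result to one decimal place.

11.3pt

Moving from step +3 to step -3 is 6 steps down, so divide by r⁶.
42.66 ÷ 1.247⁶ = 42.66 ÷ 3.76009 ≈ 11.345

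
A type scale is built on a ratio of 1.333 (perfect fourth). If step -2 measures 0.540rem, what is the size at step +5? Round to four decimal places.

4.0384rem

The gap is 5 − (-2) = 7 steps, so the factor is 1.333^7.
0.540 × 1.333⁷ = 0.540 × 7.47844 ≈ 4.0384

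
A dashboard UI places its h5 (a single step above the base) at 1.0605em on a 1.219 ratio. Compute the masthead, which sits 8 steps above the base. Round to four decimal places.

1.0605 × 1.219⁷ = 1.0605 × 3.99969 ≈ 4.2417

4.2417em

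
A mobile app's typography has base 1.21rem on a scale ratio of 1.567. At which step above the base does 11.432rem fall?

5

1.567ⁿ = 11.432 / 1.21 = 9.4479
n = ln(9.4479) / ln(1.567) = 2.2458 / 0.4492 ≈ 5.00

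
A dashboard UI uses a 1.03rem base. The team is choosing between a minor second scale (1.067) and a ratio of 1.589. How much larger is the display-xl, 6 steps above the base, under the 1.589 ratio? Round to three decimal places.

15.060rem

Minor second: 1.03 × 1.067⁶ = 1.51993rem
At 1.589: 1.03 × 1.589⁶ = 16.57985rem
Difference: 16.57985 − 1.51993 = 15.05992rem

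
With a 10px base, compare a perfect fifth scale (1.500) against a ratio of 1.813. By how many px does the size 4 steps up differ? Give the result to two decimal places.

57.42px

Perfect fifth: 10.0 × 1.500⁴ = 50.6250px
At 1.813: 10.0 × 1.813⁴ = 108.0417px
Difference: 108.0417 − 50.6250 = 57.4167px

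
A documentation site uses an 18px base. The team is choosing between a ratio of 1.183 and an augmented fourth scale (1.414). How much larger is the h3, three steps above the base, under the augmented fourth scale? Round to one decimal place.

21.1px

At 1.183: 18.0 × 1.183³ = 29.801px
Augmented fourth: 18.0 × 1.414³ = 50.889px
Difference: 50.889 − 29.801 = 21.088px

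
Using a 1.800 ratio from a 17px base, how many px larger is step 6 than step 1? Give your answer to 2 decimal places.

Step 1: 17.0 × 1.800 = 30.6000px
Step 6: 17.0 × 1.800⁶ = 578.2078px
Difference: 578.2078 − 30.6000 = 547.6078px

547.61px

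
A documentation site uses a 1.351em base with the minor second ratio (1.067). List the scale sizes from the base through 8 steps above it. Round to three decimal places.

Step 0: 1.351em
Step 1: 1.351 × 1.067 = 1.442
Step 2: 1.351 × 1.067² = 1.538
Step 3: 1.351 × 1.067³ = 1.641
Step 4: 1.351 × 1.067⁴ = 1.751
Step 5: 1.351 × 1.067⁵ = 1.868
Step 6: 1.351 × 1.067⁶ = 1.994
Step 7: 1.351 × 1.067⁷ = 2.127
Step 8: 1.351 × 1.067⁸ = 2.270

1.351em, 1.442em, 1.538em, 1.641em, 1.751em, 1.868em, 1.994em, 2.127em, 2.270em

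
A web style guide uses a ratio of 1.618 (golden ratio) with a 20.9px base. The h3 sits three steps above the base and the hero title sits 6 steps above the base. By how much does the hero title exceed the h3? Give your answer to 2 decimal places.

286.46px

Step 3: 20.9 × 1.618³ = 88.5282px
Step 6: 20.9 × 1.618⁶ = 374.9880px
Difference: 374.9880 − 88.5282 = 286.4598px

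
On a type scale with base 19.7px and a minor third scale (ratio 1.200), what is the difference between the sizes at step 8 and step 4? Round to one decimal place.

Step 4: 19.7 × 1.200⁴ = 40.850px
Step 8: 19.7 × 1.200⁸ = 84.706px
Difference: 84.706 − 40.850 = 43.856px

43.9px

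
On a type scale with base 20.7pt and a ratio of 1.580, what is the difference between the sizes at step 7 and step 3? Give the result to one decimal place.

Step 3: 20.7 × 1.580³ = 81.647pt
Step 7: 20.7 × 1.580⁷ = 508.827pt
Difference: 508.827 − 81.647 = 427.180pt

427.2pt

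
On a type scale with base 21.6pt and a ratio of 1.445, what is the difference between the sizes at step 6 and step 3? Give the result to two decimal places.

Step 3: 21.6 × 1.445³ = 65.1714pt
Step 6: 21.6 × 1.445⁶ = 196.6350pt
Difference: 196.6350 − 65.1714 = 131.4636pt

131.46pt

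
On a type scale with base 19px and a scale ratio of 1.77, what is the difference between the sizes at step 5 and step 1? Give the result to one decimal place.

Step 1: 19.0 × 1.77 = 33.630px
Step 5: 19.0 × 1.77⁵ = 330.081px
Difference: 330.081 − 33.630 = 296.451px

296.5px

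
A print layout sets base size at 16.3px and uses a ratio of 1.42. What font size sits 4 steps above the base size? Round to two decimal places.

66.27px

16.3 × 1.42⁴ = 16.3 × 4.06587 ≈ 66.27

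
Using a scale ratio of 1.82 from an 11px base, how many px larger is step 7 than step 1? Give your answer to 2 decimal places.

Step 1: 11.0 × 1.82 = 20.0200px
Step 7: 11.0 × 1.82⁷ = 727.5995px
Difference: 727.5995 − 20.0200 = 707.5795px

707.58px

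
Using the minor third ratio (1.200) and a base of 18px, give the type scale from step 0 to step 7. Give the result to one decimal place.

18.0px, 21.6px, 25.9px, 31.1px, 37.3px, 44.8px, 53.7px, 64.5px

Step 0: 18px
Step 1: 18.0 × 1.200 = 21.6
Step 2: 18.0 × 1.200² = 25.9
Step 3: 18.0 × 1.200³ = 31.1
Step 4: 18.0 × 1.200⁴ = 37.3
Step 5: 18.0 × 1.200⁵ = 44.8
Step 6: 18.0 × 1.200⁶ = 53.7
Step 7: 18.0 × 1.200⁷ = 64.5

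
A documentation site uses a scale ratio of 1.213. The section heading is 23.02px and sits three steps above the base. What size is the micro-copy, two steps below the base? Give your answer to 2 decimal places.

Moving from step +3 to step -2 is 5 steps down, so divide by r⁵.
23.02 ÷ 1.213⁵ = 23.02 ÷ 2.62606 ≈ 8.766

8.77px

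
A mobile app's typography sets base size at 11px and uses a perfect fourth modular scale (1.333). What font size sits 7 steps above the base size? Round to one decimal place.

Every step multiplies by the scale ratio.
11.0 × 1.333⁷ = 11.0 × 7.47844 ≈ 82.26

82.3px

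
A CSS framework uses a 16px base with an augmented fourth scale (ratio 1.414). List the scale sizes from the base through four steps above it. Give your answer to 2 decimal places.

Step 0: 16px
Step 1: 16.0 × 1.414 = 22.62
Step 2: 16.0 × 1.414² = 31.99
Step 3: 16.0 × 1.414³ = 45.23
Step 4: 16.0 × 1.414⁴ = 63.96

16.00px, 22.62px, 31.99px, 45.23px, 63.96px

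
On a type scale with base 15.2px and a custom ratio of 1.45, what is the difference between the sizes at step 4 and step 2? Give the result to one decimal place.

35.2px

Step 2: 15.2 × 1.45² = 31.958px
Step 4: 15.2 × 1.45⁴ = 67.192px
Difference: 67.192 − 31.958 = 35.234px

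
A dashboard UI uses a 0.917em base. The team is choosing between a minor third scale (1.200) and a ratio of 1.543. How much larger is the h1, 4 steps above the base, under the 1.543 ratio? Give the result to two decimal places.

Minor third: 0.917 × 1.200⁴ = 1.9015em
At 1.543: 0.917 × 1.543⁴ = 5.1980em
Difference: 5.1980 − 1.9015 = 3.2965em

3.30em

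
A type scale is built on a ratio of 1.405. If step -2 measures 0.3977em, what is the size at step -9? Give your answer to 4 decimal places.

0.0368em

0.3977 ÷ 1.405⁷ = 0.3977 ÷ 10.80772 ≈ 0.0368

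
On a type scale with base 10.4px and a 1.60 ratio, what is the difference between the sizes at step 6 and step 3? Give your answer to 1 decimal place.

Step 3: 10.4 × 1.60³ = 42.598px
Step 6: 10.4 × 1.60⁶ = 174.483px
Difference: 174.483 − 42.598 = 131.885px

131.9px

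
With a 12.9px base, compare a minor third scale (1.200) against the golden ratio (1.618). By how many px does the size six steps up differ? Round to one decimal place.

192.9px

Minor third: 12.9 × 1.200⁶ = 38.519px
Golden ratio: 12.9 × 1.618⁶ = 231.452px
Difference: 231.452 − 38.519 = 192.933px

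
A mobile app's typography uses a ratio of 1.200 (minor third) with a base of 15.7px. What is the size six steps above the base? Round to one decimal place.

Each step on a modular scale multiplies by the ratio, so the size n steps from the base is base × ratioⁿ.
15.7 × 1.200⁶ = 15.7 × 2.98598 ≈ 46.88

46.9px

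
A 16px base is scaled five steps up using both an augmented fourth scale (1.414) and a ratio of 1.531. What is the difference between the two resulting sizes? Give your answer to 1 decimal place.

44.1px

Augmented fourth: 16.0 × 1.414⁵ = 90.441px
At 1.531: 16.0 × 1.531⁵ = 134.585px
Difference: 134.585 − 90.441 = 44.144px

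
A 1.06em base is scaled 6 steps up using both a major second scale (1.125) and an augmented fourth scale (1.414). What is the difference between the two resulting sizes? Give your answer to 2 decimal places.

6.32em

Major second: 1.06 × 1.125⁶ = 2.1489em
Augmented fourth: 1.06 × 1.414⁶ = 8.4723em
Difference: 8.4723 − 2.1489 = 6.3234em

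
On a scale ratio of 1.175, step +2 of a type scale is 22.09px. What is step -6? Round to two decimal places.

22.09 ÷ 1.175⁸ = 22.09 ÷ 3.63331 ≈ 6.080

6.08px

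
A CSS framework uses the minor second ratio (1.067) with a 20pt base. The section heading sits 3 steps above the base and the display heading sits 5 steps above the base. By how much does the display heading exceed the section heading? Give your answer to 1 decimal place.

Step 3: 20.0 × 1.067³ = 24.295pt
Step 5: 20.0 × 1.067⁵ = 27.660pt
Difference: 27.660 − 24.295 = 3.365pt

3.4pt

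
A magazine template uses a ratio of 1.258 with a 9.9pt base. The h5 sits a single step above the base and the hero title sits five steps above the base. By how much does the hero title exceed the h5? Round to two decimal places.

18.74pt

Step 1: 9.9 × 1.258 = 12.4542pt
Step 5: 9.9 × 1.258⁵ = 31.1917pt
Difference: 31.1917 − 12.4542 = 18.7375pt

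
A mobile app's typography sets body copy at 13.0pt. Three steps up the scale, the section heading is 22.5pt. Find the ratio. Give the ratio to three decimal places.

1.201

The ratio satisfies 13.0 × r³ = 22.5, so r = (22.5 / 13.0)^(1/3).
r = 1.7308^(1/3) ≈ 1.2006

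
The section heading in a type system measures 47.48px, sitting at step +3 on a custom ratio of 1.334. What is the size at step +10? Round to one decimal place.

47.48 × 1.334⁷ = 47.48 × 7.51780 ≈ 356.945

356.9px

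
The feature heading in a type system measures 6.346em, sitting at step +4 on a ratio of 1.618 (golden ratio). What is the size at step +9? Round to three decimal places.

6.346 × 1.618⁵ = 6.346 × 11.08901 ≈ 70.371

70.371em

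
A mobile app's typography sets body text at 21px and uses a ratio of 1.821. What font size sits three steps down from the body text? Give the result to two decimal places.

21.0 ÷ 1.821³ = 21.0 ÷ 6.03851 ≈ 3.48

3.48px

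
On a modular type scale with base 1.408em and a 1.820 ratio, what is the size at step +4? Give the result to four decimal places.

15.4486em

A modular type scale is a geometric sequence: sizeₙ = base × rⁿ.
1.408 × 1.820⁴ = 1.408 × 10.97199 ≈ 15.4486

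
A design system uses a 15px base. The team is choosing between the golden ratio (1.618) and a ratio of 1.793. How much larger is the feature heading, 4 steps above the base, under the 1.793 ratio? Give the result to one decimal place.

52.2px

Golden ratio: 15.0 × 1.618⁴ = 102.803px
At 1.793: 15.0 × 1.793⁴ = 155.029px
Difference: 155.029 − 102.803 = 52.226px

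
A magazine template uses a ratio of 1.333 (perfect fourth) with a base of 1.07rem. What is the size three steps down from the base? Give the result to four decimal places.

A modular type scale is a geometric sequence: sizeₙ = base × rⁿ.
1.07 ÷ 1.333³ = 1.07 ÷ 2.36859 ≈ 0.4517

0.4517rem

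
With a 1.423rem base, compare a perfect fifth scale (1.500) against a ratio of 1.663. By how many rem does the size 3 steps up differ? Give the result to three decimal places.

Perfect fifth: 1.423 × 1.500³ = 4.80262rem
At 1.663: 1.423 × 1.663³ = 6.54458rem
Difference: 6.54458 − 4.80262 = 1.74196rem

1.742rem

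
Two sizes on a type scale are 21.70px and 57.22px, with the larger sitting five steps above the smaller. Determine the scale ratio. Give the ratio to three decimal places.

1.214

r⁵ = 57.22 / 21.70, so r = (57.22/21.70)^(1/5).
r = 2.6369^(1/5) ≈ 1.2140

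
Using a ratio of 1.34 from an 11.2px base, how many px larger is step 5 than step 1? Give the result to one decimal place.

33.4px

Step 1: 11.2 × 1.34 = 15.008px
Step 5: 11.2 × 1.34⁵ = 48.388px
Difference: 48.388 − 15.008 = 33.380px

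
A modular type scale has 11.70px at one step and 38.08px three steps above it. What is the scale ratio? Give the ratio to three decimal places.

r³ = 38.08 / 11.70, so r = (38.08/11.70)^(1/3).
r = 3.2547^(1/3) ≈ 1.4820

1.482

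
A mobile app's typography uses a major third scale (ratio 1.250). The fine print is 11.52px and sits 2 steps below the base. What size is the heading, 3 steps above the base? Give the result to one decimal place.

35.2px

11.52 × 1.250⁵ = 11.52 × 3.05176 ≈ 35.156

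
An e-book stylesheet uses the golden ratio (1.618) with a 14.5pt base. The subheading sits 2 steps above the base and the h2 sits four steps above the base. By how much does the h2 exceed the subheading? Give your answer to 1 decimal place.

61.4pt

Step 2: 14.5 × 1.618² = 37.960pt
Step 4: 14.5 × 1.618⁴ = 99.376pt
Difference: 99.376 − 37.960 = 61.416pt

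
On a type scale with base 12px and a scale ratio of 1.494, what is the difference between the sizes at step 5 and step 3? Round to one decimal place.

49.3px

Step 3: 12.0 × 1.494³ = 40.016px
Step 5: 12.0 × 1.494⁵ = 89.317px
Difference: 89.317 − 40.016 = 49.301px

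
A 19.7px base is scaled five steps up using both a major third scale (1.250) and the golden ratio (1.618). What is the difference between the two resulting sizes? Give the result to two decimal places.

Major third: 19.7 × 1.250⁵ = 60.1196px
Golden ratio: 19.7 × 1.618⁵ = 218.4534px
Difference: 218.4534 − 60.1196 = 158.3338px

158.33px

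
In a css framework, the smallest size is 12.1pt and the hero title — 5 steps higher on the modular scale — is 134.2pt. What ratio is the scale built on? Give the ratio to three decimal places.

1.618

The ratio satisfies 12.1 × r⁵ = 134.2, so r = (134.2 / 12.1)^(1/5).
r = 11.0909^(1/5) ≈ 1.6181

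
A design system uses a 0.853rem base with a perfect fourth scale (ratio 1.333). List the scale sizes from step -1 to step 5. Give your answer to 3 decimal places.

0.640rem, 0.853rem, 1.137rem, 1.516rem, 2.020rem, 2.693rem, 3.590rem

Step -1: 0.853 ÷ 1.333 = 0.640
Step 0: 0.853rem
Step 1: 0.853 × 1.333 = 1.137
Step 2: 0.853 × 1.333² = 1.516
Step 3: 0.853 × 1.333³ = 2.020
Step 4: 0.853 × 1.333⁴ = 2.693
Step 5: 0.853 × 1.333⁵ = 3.590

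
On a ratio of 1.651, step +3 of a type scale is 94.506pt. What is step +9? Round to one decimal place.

The gap is 9 − (3) = 6 steps, so the factor is 1.651^6.
94.506 × 1.651⁶ = 94.506 × 20.25268 ≈ 1914.000

1914.0pt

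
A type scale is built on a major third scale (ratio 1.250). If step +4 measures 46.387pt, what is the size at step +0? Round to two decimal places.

The gap is 0 − (4) = -4 steps, so the factor is 1.250^-4.
46.387 ÷ 1.250⁴ = 46.387 ÷ 2.44141 ≈ 19.000

19.00pt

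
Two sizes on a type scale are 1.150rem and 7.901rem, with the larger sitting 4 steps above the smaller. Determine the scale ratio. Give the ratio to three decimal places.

The ratio satisfies 1.150 × r⁴ = 7.901, so r = (7.901 / 1.150)^(1/4).
r = 6.8704^(1/4) ≈ 1.6190

1.619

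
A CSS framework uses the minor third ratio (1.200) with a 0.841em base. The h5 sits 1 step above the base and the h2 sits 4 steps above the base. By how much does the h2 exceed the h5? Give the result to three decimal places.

0.735em

Step 1: 0.841 × 1.200 = 1.00920em
Step 4: 0.841 × 1.200⁴ = 1.74390em
Difference: 1.74390 − 1.00920 = 0.73470em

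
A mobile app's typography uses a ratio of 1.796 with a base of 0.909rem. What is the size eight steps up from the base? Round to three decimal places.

98.404rem

Each step on a modular scale multiplies by the ratio, so the size n steps from the base is base × ratioⁿ.
0.909 × 1.796⁸ = 0.909 × 108.25567 ≈ 98.404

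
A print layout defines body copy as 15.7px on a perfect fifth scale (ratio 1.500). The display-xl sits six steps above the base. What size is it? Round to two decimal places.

178.83px

Each step on a modular scale multiplies by the ratio, so the size n steps from the base is base × ratioⁿ.
15.7 × 1.500⁶ = 15.7 × 11.39062 ≈ 178.83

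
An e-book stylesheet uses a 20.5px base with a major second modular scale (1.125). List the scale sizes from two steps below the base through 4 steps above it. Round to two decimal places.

16.20px, 18.22px, 20.50px, 23.06px, 25.95px, 29.19px, 32.84px

Step -2: 20.5 ÷ 1.125² = 16.20
Step -1: 20.5 ÷ 1.125 = 18.22
Step 0: 20.5px
Step 1: 20.5 × 1.125 = 23.06
Step 2: 20.5 × 1.125² = 25.95
Step 3: 20.5 × 1.125³ = 29.19
Step 4: 20.5 × 1.125⁴ = 32.84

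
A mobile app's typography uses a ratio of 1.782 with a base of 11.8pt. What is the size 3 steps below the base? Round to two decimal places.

11.8 ÷ 1.782³ = 11.8 ÷ 5.65878 ≈ 2.09

2.09pt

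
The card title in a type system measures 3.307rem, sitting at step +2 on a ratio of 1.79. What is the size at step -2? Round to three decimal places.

0.322rem

Moving from step +2 to step -2 is 4 steps down, so divide by r⁴.
3.307 ÷ 1.79⁴ = 3.307 ÷ 10.26626 ≈ 0.322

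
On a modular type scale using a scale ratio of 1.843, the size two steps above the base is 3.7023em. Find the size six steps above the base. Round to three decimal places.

42.714em

Moving from step +2 to step +6 is 4 steps up, so multiply by r⁴.
3.7023 × 1.843⁴ = 3.7023 × 11.53722 ≈ 42.714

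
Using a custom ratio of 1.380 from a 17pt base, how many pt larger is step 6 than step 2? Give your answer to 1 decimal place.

85.0pt

Step 2: 17.0 × 1.380² = 32.375pt
Step 6: 17.0 × 1.380⁶ = 117.415pt
Difference: 117.415 − 32.375 = 85.040pt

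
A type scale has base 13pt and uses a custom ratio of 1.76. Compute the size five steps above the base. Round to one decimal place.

Every step multiplies by the scale ratio.
13.0 × 1.76⁵ = 13.0 × 16.88742 ≈ 219.54

219.5pt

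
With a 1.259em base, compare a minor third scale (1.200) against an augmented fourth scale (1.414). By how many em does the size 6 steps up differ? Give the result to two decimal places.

Minor third: 1.259 × 1.200⁶ = 3.7594em
Augmented fourth: 1.259 × 1.414⁶ = 10.0629em
Difference: 10.0629 − 3.7594 = 6.3035em

6.30em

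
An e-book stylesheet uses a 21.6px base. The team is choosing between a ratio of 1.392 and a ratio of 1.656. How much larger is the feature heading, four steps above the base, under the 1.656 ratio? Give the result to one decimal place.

At 1.392: 21.6 × 1.392⁴ = 81.098px
At 1.656: 21.6 × 1.656⁴ = 162.441px
Difference: 162.441 − 81.098 = 81.343px

81.3px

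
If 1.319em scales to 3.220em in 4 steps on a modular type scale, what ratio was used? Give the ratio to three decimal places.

The ratio satisfies 1.319 × r⁴ = 3.220, so r = (3.220 / 1.319)^(1/4).
r = 2.4412^(1/4) ≈ 1.2500

1.250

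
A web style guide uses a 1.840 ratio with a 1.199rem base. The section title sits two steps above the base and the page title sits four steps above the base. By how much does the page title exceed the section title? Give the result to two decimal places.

Step 2: 1.199 × 1.840² = 4.0593rem
Step 4: 1.199 × 1.840⁴ = 13.7433rem
Difference: 13.7433 − 4.0593 = 9.6840rem

9.68rem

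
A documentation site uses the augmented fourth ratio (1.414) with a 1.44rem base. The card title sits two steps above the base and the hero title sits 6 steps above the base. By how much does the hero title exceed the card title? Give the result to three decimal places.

8.630rem

Step 2: 1.44 × 1.414² = 2.87913rem
Step 6: 1.44 × 1.414⁶ = 11.50957rem
Difference: 11.50957 − 2.87913 = 8.63044rem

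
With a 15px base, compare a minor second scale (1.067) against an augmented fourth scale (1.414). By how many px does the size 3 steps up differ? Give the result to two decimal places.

Minor second: 15.0 × 1.067³ = 18.2215px
Augmented fourth: 15.0 × 1.414³ = 42.4072px
Difference: 42.4072 − 18.2215 = 24.1857px

24.19px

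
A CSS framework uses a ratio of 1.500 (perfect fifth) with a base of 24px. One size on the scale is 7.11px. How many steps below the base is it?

3

1.500ⁿ = 24 / 7.11 = 3.3755
n = ln(3.3755) / ln(1.500) = 1.2166 / 0.4055 ≈ 3.00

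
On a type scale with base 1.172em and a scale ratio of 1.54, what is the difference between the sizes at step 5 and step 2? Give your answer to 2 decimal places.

Step 2: 1.172 × 1.54² = 2.7795em
Step 5: 1.172 × 1.54⁵ = 10.1515em
Difference: 10.1515 − 2.7795 = 7.3720em

7.37em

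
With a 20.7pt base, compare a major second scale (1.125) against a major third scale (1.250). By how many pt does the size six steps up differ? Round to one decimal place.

37.0pt

Major second: 20.7 × 1.125⁶ = 41.965pt
Major third: 20.7 × 1.250⁶ = 78.964pt
Difference: 78.964 − 41.965 = 36.999pt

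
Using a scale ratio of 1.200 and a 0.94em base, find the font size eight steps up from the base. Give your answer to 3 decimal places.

4.042em

0.94 × 1.200⁸ = 0.94 × 4.29982 ≈ 4.042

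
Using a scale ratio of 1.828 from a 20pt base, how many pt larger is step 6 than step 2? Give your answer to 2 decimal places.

679.42pt

Step 2: 20.0 × 1.828² = 66.8317pt
Step 6: 20.0 × 1.828⁶ = 746.2548pt
Difference: 746.2548 − 66.8317 = 679.4231pt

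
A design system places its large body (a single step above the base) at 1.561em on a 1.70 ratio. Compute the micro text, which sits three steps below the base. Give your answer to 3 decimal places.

Moving from step +1 to step -3 is 4 steps down, so divide by r⁴.
1.561 ÷ 1.70⁴ = 1.561 ÷ 8.35210 ≈ 0.187

0.187em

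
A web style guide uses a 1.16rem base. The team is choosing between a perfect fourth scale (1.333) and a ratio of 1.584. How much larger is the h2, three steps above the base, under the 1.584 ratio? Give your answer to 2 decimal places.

1.86rem

Perfect fourth: 1.16 × 1.333³ = 2.7476rem
At 1.584: 1.16 × 1.584³ = 4.6102rem
Difference: 4.6102 − 2.7476 = 1.8626rem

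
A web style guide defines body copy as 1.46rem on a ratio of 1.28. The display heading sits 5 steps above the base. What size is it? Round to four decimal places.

5.0165rem

Each step on a modular scale multiplies by the ratio, so the size n steps from the base is base × ratioⁿ.
1.46 × 1.28⁵ = 1.46 × 3.43597 ≈ 5.0165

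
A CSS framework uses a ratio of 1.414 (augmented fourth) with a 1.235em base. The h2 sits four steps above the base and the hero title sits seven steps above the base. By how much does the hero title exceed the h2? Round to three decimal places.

9.021em

Step 4: 1.235 × 1.414⁴ = 4.93702em
Step 7: 1.235 × 1.414⁷ = 13.95767em
Difference: 13.95767 − 4.93702 = 9.02065em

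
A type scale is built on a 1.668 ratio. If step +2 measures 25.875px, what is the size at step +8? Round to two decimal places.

25.875 × 1.668⁶ = 25.875 × 21.53656 ≈ 557.258

557.26px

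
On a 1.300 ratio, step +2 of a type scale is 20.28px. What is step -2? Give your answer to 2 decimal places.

Moving from step +2 to step -2 is 4 steps down, so divide by r⁴.
20.28 ÷ 1.300⁴ = 20.28 ÷ 2.85610 ≈ 7.101

7.10px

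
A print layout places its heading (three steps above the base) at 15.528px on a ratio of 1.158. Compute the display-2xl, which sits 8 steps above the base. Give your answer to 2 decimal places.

15.528 × 1.158⁵ = 15.528 × 2.08230 ≈ 32.334

32.33px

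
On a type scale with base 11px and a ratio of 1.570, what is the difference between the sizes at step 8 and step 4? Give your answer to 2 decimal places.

Step 4: 11.0 × 1.570⁴ = 66.8331px
Step 8: 11.0 × 1.570⁸ = 406.0597px
Difference: 406.0597 − 66.8331 = 339.2266px

339.23px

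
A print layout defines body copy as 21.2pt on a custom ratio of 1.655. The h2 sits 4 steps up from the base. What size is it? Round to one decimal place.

159.0pt

A modular type scale is a geometric sequence: sizeₙ = base × rⁿ.
21.2 × 1.655⁴ = 21.2 × 7.50226 ≈ 159.05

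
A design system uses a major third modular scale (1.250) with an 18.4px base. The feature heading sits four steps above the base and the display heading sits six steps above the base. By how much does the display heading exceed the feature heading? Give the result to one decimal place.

Step 4: 18.4 × 1.250⁴ = 44.922px
Step 6: 18.4 × 1.250⁶ = 70.190px
Difference: 70.190 − 44.922 = 25.268px

25.3px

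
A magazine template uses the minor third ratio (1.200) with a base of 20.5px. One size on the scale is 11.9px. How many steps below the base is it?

3

1.200ⁿ = 20.5 / 11.9 = 1.7227
n = ln(1.7227) / ln(1.200) = 0.5439 / 0.1823 ≈ 2.98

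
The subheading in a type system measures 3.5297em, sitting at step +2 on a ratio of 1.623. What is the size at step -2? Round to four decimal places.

0.5087em

3.5297 ÷ 1.623⁴ = 3.5297 ÷ 6.93864 ≈ 0.5087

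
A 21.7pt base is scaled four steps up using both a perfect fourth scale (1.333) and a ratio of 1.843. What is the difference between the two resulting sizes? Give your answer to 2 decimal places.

181.84pt

Perfect fourth: 21.7 × 1.333⁴ = 68.5142pt
At 1.843: 21.7 × 1.843⁴ = 250.3578pt
Difference: 250.3578 − 68.5142 = 181.8436pt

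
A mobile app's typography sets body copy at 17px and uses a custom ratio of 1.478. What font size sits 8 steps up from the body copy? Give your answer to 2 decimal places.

387.12px

17.0 × 1.478⁸ = 17.0 × 22.77170 ≈ 387.12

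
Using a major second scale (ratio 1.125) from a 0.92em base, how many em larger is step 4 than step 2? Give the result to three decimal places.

0.309em

Step 2: 0.92 × 1.125² = 1.16438em
Step 4: 0.92 × 1.125⁴ = 1.47366em
Difference: 1.47366 − 1.16438 = 0.30928em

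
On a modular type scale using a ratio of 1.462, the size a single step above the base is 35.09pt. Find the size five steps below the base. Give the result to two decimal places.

35.09 ÷ 1.462⁶ = 35.09 ÷ 9.76527 ≈ 3.593

3.59pt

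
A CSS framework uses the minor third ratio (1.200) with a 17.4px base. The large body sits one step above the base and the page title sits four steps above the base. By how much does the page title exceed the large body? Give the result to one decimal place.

15.2px

Step 1: 17.4 × 1.200 = 20.880px
Step 4: 17.4 × 1.200⁴ = 36.081px
Difference: 36.081 − 20.880 = 15.201px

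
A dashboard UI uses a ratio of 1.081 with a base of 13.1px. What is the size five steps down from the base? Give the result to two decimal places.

8.87px

Each step on a modular scale multiplies by the ratio, so the size n steps from the base is base × ratioⁿ.
13.1 ÷ 1.081⁵ = 13.1 ÷ 1.47614 ≈ 8.87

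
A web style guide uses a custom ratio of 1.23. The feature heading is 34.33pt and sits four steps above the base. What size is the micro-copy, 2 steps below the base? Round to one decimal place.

9.9pt

Moving from step +4 to step -2 is 6 steps down, so divide by r⁶.
34.33 ÷ 1.23⁶ = 34.33 ÷ 3.46283 ≈ 9.914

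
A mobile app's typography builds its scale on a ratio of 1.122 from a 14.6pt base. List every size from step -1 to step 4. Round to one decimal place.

Step -1: 14.6 ÷ 1.122 = 13.0
Step 0: 14.6pt
Step 1: 14.6 × 1.122 = 16.4
Step 2: 14.6 × 1.122² = 18.4
Step 3: 14.6 × 1.122³ = 20.6
Step 4: 14.6 × 1.122⁴ = 23.1

13.0pt, 14.6pt, 16.4pt, 18.4pt, 20.6pt, 23.1pt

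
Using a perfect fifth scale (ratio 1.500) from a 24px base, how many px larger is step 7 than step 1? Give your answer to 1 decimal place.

374.1px

Step 1: 24.0 × 1.500 = 36.000px
Step 7: 24.0 × 1.500⁷ = 410.062px
Difference: 410.062 − 36.000 = 374.062px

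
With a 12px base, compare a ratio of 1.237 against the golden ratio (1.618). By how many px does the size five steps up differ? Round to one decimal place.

At 1.237: 12.0 × 1.237⁵ = 34.756px
Golden ratio: 12.0 × 1.618⁵ = 133.068px
Difference: 133.068 − 34.756 = 98.312px

98.3px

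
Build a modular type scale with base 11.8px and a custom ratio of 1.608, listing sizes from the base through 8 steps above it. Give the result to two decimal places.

Step 0: 11.8px
Step 1: 11.8 × 1.608 = 18.97
Step 2: 11.8 × 1.608² = 30.51
Step 3: 11.8 × 1.608³ = 49.06
Step 4: 11.8 × 1.608⁴ = 78.89
Step 5: 11.8 × 1.608⁵ = 126.86
Step 6: 11.8 × 1.608⁶ = 203.99
Step 7: 11.8 × 1.608⁷ = 328.01
Step 8: 11.8 × 1.608⁸ = 527.44

11.80px, 18.97px, 30.51px, 49.06px, 78.89px, 126.86px, 203.99px, 328.01px, 527.44px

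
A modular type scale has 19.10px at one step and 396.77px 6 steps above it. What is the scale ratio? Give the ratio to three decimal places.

1.658

r⁶ = 396.77 / 19.10, so r = (396.77/19.10)^(1/6).
r = 20.7733^(1/6) ≈ 1.6580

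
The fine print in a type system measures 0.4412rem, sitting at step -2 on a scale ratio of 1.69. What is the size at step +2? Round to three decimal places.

0.4412 × 1.69⁴ = 0.4412 × 8.15731 ≈ 3.599

3.599rem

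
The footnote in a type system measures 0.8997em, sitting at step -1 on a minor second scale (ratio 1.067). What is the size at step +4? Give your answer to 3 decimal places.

1.244em

Moving from step -1 to step +4 is 5 steps up, so multiply by r⁵.
0.8997 × 1.067⁵ = 0.8997 × 1.38300 ≈ 1.244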